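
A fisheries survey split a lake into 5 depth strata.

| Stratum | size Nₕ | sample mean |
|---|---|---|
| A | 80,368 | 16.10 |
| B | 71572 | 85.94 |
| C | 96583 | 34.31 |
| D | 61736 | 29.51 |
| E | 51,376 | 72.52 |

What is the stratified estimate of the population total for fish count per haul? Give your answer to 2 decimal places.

16306202.09

Estimate total by summing Nₕ·x̄ₕ over strata.
80368·16.10 + 71572·85.94 + 96583·34.31 + 61736·29.51 + 51376·72.52 = 1293924.8 + 6150897.68 + 3313762.73 + 1821829.36 + 3725787.52 = 16306202.09.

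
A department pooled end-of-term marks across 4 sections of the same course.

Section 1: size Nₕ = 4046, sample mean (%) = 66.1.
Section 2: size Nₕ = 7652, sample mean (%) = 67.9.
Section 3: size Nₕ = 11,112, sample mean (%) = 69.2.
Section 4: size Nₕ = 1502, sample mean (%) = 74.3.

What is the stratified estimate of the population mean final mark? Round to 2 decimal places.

68.59

N = 4046 + 7652 + 11112 + 1502 = 24312.
The stratified mean weights each stratum mean by its population share Nₕ/N.
Σ Nₕx̄ₕ = 4046·66.1 + 7652·67.9 + 11112·69.2 + 1502·74.3 = 267440.6 + 519570.8 + 768950.4 + 111598.6 = 1667560.4.
Divide by N: 1667560.4 / 24312 = 68.5900... → 68.59.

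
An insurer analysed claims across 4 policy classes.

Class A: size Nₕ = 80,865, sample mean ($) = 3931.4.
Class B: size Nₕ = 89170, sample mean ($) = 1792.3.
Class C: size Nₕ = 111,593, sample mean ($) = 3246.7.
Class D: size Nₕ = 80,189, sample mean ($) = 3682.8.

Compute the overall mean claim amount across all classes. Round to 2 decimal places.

N = 80865 + 89170 + 111593 + 80189 = 361817.
Overall mean = Σ (Nₕ/N)·x̄ₕ — weight by population share, not a simple average.
Σ Nₕx̄ₕ = 80865·3931.4 + 89170·1792.3 + 111593·3246.7 + 80189·3682.8 = 317912661 + 159819391 + 362308993.1 + 295320049.2 = 1135361094.3.
Divide by N: 1135361094.3 / 361817 = 3137.9429... → 3137.94.

3137.94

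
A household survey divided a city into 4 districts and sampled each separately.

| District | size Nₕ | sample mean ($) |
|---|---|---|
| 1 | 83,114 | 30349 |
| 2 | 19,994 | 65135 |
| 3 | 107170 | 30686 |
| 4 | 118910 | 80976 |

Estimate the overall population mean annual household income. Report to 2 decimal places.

50859.12

x̄_st = (Σ Nₕx̄ₕ) / (Σ Nₕ) = (83114·30349 + 19994·65135 + 107170·30686 + 118910·80976) / 329188
= 16742210756 / 329188 = 50859.1162... → 50859.12.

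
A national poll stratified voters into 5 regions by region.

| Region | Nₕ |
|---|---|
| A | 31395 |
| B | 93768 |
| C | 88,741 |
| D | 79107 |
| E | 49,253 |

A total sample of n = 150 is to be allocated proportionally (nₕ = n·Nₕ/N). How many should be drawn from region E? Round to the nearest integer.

22

N = 31395 + 93768 + 88741 + 79107 + 49253 = 342264.
n_E = 150·49253/342264 = 21.586... → 22.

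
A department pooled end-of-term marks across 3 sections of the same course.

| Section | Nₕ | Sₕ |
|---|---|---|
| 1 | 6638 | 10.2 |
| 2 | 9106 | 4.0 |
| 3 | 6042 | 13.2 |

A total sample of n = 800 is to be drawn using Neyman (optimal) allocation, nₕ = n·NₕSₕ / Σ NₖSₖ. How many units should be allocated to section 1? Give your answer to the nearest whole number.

295

1: NₕSₕ = 6638·10.2 = 67707.6
2: NₕSₕ = 9106·4.0 = 36424
3: NₕSₕ = 6042·13.2 = 79754.4
Σ NₕSₕ = 183886.
n_1 = 800·67707.6/183886 = 294.563... → 295.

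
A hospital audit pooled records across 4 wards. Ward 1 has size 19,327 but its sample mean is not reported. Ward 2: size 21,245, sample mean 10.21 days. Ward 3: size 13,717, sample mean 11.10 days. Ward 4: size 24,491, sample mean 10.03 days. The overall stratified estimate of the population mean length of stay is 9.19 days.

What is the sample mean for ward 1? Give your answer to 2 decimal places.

5.65

N = 19327 + 21245 + 13717 + 24491 = 78780.
Overall total = μ·N = 9.19·78780 = 723988.2.
Subtract the known strata: 21245·10.21 + 13717·11.10 + 24491·10.03 = 614814.88.
Remaining total for ward 1: 723988.2 − 614814.88 = 109173.32.
Divide by its size: 109173.32 / 19327 = 5.6487... → 5.65.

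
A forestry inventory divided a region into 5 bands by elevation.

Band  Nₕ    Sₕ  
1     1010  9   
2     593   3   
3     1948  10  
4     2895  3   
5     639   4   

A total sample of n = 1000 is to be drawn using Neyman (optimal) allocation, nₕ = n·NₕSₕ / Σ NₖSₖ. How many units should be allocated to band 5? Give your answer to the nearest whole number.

61

Σ NₕSₕ = 1010·9 + 593·3 + 1948·10 + 2895·3 + 639·4 = 41590.
Share for 5: 2556/41590 = 0.06146.
n_5 = 1000 × 0.06146 = 61.457... → 61.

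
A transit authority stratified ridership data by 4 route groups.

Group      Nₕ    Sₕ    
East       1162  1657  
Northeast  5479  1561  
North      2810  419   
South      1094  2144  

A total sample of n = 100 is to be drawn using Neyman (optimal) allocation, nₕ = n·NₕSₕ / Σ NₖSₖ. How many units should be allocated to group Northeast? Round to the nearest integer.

East: NₕSₕ = 1162·1657 = 1925434
Northeast: NₕSₕ = 5479·1561 = 8552719
North: NₕSₕ = 2810·419 = 1177390
South: NₕSₕ = 1094·2144 = 2345536
Σ NₕSₕ = 14001079.
n_Northeast = 100·8552719/14001079 = 61.086... → 61.

61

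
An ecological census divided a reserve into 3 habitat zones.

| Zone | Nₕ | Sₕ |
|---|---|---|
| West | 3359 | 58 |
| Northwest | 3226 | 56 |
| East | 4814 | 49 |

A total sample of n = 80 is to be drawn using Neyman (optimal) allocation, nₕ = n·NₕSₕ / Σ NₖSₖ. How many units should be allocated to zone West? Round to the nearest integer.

West: NₕSₕ = 3359·58 = 194822
Northwest: NₕSₕ = 3226·56 = 180656
East: NₕSₕ = 4814·49 = 235886
Σ NₕSₕ = 611364.
n_West = 80·194822/611364 = 25.493... → 25.

25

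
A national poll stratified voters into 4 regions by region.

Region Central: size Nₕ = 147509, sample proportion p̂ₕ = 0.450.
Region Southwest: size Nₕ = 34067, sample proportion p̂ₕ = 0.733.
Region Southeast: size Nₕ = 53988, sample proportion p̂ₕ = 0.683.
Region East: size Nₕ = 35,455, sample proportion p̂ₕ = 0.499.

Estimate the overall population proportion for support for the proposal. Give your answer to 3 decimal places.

0.538

Wₕ = Nₕ/N with N = 271019: 0.5443, 0.1257, 0.1992, 0.1308.
p̂_st = 0.5443·0.450 + 0.1257·0.733 + 0.1992·0.683 + 0.1308·0.499 ≈ 0.53840... → 0.538.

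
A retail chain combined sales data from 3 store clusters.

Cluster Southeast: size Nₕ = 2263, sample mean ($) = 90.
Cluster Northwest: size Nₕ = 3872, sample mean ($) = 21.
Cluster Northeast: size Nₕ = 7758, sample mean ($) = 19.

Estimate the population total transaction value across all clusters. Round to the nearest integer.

432384

Population total = Σ Nₕ·x̄ₕ (each stratum's size times its mean).
2263·90 + 3872·21 + 7758·19 = 203670 + 81312 + 147402 = 432384.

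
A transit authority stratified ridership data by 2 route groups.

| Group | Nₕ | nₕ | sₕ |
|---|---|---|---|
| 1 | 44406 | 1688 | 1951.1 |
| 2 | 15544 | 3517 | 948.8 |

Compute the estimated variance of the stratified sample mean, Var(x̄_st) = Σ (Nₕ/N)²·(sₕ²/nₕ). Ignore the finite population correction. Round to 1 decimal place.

N = 59950; Wₕ = Nₕ/N.
group 1: (44406/59950)²·1951.1²/1688 = 1237.3471
group 2: (15544/59950)²·948.8²/3517 = 17.2078
Sum = 1254.5549 → 1254.6.

1254.6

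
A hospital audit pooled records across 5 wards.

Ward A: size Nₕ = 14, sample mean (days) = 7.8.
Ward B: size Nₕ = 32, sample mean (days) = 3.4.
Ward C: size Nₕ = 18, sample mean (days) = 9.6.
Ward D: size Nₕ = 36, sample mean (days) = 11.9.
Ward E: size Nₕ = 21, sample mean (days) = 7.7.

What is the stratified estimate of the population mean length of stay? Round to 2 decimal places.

8.11

N = 14 + 32 + 18 + 36 + 21 = 121.
Weight each subgroup mean by Nₕ/N and sum.
Σ Nₕx̄ₕ = 14·7.8 + 32·3.4 + 18·9.6 + 36·11.9 + 21·7.7 = 109.2 + 108.8 + 172.8 + 428.4 + 161.7 = 980.9.
Divide by N: 980.9 / 121 = 8.1066... → 8.11.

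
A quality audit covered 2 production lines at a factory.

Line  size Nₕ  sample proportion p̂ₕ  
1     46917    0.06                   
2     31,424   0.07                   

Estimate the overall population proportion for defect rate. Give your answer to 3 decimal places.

0.064

N = 46917 + 31424 = 78341.
Overall proportion = Σ (Nₕ/N)·p̂ₕ.
Σ Nₕp̂ₕ = 2815.02 + 2199.68 = 5014.7.
5014.7 / 78341 = 0.06401... → 0.064.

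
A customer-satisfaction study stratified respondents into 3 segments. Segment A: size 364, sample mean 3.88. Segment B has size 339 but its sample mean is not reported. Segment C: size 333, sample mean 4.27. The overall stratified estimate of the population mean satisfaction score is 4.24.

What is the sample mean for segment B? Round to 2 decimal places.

Σ Nₕx̄ₕ = N·μ, so 339·x̄_B = 1036·4.24 − (364·3.88 + 333·4.27).
= 4392.64 − 2834.23 = 1558.41.
x̄_B = 1558.41 / 339 = 4.5971... → 4.60.

4.60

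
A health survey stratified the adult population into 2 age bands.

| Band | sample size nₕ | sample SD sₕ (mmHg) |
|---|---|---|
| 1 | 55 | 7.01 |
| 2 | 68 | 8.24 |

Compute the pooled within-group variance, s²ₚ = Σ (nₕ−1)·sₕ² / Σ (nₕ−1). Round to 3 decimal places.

59.526

1: (55−1)·7.01² = 54·49.1401 = 2653.5654
2: (68−1)·8.24² = 67·67.8976 = 4549.1392
Numerator = 7202.7046; denominator = Σ(nₕ−1) = 121.
s²ₚ = 7202.7046/121 = 59.52648... → 59.526.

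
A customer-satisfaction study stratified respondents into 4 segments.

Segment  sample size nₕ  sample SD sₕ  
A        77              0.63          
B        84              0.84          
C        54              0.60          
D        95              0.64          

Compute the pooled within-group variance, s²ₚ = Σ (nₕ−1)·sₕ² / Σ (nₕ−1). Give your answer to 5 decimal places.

0.47814

Degrees of freedom: 76 + 83 + 53 + 94 = 306.
Σ(nₕ−1)sₕ² = 76·0.3969 + 83·0.7056 + 53·0.36 + 94·0.4096 = 146.3116.
s²ₚ = 146.3116 / 306 = 0.4781425... → 0.47814.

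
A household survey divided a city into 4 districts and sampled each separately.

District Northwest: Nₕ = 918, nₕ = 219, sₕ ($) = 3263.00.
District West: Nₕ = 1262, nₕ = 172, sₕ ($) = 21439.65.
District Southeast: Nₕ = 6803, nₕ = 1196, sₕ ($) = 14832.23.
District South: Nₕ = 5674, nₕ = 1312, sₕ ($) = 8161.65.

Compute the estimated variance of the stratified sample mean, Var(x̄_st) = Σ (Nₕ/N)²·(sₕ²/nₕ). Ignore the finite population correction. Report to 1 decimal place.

N = 14657; Wₕ = Nₕ/N.
district Northwest: (918/14657)²·3263.00²/219 = 190.7152
district West: (1262/14657)²·21439.65²/172 = 19812.3262
district Southeast: (6803/14657)²·14832.23²/1196 = 39627.1181
district South: (5674/14657)²·8161.65²/1312 = 7608.7022
Sum = 67238.8617 → 67238.9.

67238.9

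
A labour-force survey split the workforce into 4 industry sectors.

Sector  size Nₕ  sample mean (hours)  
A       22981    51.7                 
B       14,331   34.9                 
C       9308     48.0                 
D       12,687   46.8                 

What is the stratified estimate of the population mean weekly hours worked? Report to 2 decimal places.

46.01

N = 22981 + 14331 + 9308 + 12687 = 59307.
Weight each subgroup mean by Nₕ/N and sum.
Σ Nₕx̄ₕ = 22981·51.7 + 14331·34.9 + 9308·48.0 + 12687·46.8 = 1188117.7 + 500151.9 + 446784 + 593751.6 = 2728805.2.
Divide by N: 2728805.2 / 59307 = 46.0115... → 46.01.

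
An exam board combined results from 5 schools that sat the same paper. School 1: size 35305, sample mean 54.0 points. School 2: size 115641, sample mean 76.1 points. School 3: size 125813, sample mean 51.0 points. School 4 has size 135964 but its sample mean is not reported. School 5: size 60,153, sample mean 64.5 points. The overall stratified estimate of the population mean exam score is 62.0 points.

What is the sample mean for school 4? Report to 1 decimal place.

N = 35305 + 115641 + 125813 + 135964 + 60153 = 472876.
Overall total = μ·N = 62.0·472876 = 29318312.
Subtract the known strata: 35305·54.0 + 115641·76.1 + 125813·51.0 + 60153·64.5 = 21003081.6.
Remaining total for school 4: 29318312 − 21003081.6 = 8315230.4.
Divide by its size: 8315230.4 / 135964 = 61.158... → 61.2.

61.2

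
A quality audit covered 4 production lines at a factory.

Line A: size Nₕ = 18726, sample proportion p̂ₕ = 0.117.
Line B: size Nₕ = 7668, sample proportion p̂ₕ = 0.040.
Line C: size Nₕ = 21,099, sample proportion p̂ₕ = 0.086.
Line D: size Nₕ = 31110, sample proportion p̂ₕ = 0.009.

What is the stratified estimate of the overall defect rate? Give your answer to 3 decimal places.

N = 18726 + 7668 + 21099 + 31110 = 78603.
Overall proportion = Σ (Nₕ/N)·p̂ₕ.
Σ Nₕp̂ₕ = 2190.942 + 306.72 + 1814.514 + 279.99 = 4592.166.
4592.166 / 78603 = 0.05842... → 0.058.

0.058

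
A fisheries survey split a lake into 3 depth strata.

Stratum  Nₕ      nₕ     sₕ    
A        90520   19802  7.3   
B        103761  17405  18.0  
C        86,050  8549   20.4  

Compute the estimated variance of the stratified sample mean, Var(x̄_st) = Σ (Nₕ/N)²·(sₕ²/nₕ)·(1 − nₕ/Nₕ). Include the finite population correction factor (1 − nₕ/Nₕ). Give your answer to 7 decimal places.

0.0064728

N = 280331. Term for each stratum: Wₕ²sₕ²/nₕ·(1−nₕ/Nₕ).
Var(x̄_st) = 0.0002192143 + 0.0021225376 + 0.0041310547 = 0.0064728066 → 0.0064728.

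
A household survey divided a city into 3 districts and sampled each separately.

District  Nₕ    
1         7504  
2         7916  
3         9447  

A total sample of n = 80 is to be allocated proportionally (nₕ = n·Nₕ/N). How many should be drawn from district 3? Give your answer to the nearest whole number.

N = 7504 + 7916 + 9447 = 24867.
n_3 = 80·9447/24867 = 30.392... → 30.

30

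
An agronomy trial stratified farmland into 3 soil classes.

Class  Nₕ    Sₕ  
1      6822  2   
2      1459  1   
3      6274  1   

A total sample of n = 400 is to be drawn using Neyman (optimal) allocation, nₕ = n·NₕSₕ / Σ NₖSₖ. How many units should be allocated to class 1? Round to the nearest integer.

255

1: NₕSₕ = 6822·2 = 13644
2: NₕSₕ = 1459·1 = 1459
3: NₕSₕ = 6274·1 = 6274
Σ NₕSₕ = 21377.
n_1 = 400·13644/21377 = 255.302... → 255.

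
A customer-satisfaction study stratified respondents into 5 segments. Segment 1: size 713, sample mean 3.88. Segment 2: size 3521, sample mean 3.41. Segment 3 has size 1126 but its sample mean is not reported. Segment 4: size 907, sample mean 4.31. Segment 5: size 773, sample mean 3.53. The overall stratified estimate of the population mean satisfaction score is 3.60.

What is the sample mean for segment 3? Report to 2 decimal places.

3.49

Σ Nₕx̄ₕ = N·μ, so 1126·x̄_3 = 7040·3.60 − (713·3.88 + 3521·3.41 + 907·4.31 + 773·3.53).
= 25344 − 21410.91 = 3933.09.
x̄_3 = 3933.09 / 1126 = 3.4930... → 3.49.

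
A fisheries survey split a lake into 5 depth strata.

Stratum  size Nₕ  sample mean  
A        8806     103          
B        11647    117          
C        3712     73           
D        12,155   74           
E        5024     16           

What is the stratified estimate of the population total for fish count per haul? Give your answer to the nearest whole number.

Population total = Σ Nₕ·x̄ₕ (each stratum's size times its mean).
8806·103 + 11647·117 + 3712·73 + 12155·74 + 5024·16 = 907018 + 1362699 + 270976 + 899470 + 80384 = 3520547.

3520547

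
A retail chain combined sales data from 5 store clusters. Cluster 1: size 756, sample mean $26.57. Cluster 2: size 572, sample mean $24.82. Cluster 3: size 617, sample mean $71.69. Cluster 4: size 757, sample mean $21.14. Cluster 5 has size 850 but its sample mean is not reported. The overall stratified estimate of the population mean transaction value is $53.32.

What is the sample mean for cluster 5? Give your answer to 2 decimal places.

N = 756 + 572 + 617 + 757 + 850 = 3552.
Overall total = μ·N = 53.32·3552 = 189392.64.
Subtract the known strata: 756·26.57 + 572·24.82 + 617·71.69 + 757·21.14 = 94519.67.
Remaining total for cluster 5: 189392.64 − 94519.67 = 94872.97.
Divide by its size: 94872.97 / 850 = 111.6153... → 111.62.

111.62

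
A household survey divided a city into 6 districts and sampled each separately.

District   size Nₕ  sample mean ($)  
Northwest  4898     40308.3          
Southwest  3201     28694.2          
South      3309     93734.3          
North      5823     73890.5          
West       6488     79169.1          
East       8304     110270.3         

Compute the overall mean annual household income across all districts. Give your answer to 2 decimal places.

76789.97

x̄_st = (Σ Nₕx̄ₕ) / (Σ Nₕ) = (4898·40308.3 + 3201·28694.2 + 3309·93734.3 + 5823·73890.5 + 6488·79169.1 + 8304·110270.3) / 32023
= 2459045059.8 / 32023 = 76789.9653... → 76789.97.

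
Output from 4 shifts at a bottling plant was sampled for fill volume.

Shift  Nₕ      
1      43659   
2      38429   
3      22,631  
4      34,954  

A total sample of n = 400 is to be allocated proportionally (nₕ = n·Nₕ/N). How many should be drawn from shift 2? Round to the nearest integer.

110

Share of shift 2 = 38429/139673 = 0.27514.
Allocate 400 × 0.27514 = 110.054... → 110.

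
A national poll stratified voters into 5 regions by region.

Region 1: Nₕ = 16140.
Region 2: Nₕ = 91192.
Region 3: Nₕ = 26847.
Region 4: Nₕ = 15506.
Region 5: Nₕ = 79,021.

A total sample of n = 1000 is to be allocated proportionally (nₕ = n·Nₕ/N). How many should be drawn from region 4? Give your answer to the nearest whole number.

Share of region 4 = 15506/228706 = 0.06780.
Allocate 1000 × 0.06780 = 67.799... → 68.

68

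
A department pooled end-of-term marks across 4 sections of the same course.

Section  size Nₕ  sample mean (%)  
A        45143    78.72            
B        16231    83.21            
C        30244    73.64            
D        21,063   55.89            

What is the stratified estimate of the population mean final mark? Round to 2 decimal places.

73.74

N = 45143 + 16231 + 30244 + 21063 = 112681.
The stratified mean weights each stratum mean by its population share Nₕ/N.
Σ Nₕx̄ₕ = 45143·78.72 + 16231·83.21 + 30244·73.64 + 21063·55.89 = 3553656.96 + 1350581.51 + 2227168.16 + 1177211.07 = 8308617.7.
Divide by N: 8308617.7 / 112681 = 73.7357... → 73.74.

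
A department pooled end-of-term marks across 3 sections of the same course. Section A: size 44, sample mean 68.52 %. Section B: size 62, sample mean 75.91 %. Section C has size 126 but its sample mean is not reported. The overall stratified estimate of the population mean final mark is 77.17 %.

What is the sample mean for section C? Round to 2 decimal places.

Σ Nₕx̄ₕ = N·μ, so 126·x̄_C = 232·77.17 − (44·68.52 + 62·75.91).
= 17903.44 − 7721.3 = 10182.14.
x̄_C = 10182.14 / 126 = 80.8106... → 80.81.

80.81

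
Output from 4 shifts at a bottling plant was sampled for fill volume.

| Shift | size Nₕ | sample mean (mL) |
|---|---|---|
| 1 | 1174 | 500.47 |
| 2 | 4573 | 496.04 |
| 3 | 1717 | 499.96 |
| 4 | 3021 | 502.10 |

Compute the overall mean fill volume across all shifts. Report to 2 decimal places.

N = 10485; weights Wₕ = Nₕ/N = (0.1120, 0.4361, 0.1638, 0.2881).
x̄_st = Σ Wₕ·x̄ₕ = 0.1120·500.47 + 0.4361·496.04 + 0.1638·499.96 + 0.2881·502.10 ≈ 498.9240...
→ 498.92.

498.92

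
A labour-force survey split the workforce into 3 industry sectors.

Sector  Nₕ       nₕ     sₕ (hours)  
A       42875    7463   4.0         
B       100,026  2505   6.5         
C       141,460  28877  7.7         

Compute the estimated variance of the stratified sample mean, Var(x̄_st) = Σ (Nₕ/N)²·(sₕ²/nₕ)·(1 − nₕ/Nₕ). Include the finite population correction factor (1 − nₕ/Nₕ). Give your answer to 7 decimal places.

N = 284361; Wₕ = Nₕ/N.
sector A: (42875/284361)²·4.0²/7463·(1 − 7463/42875) = 0.0000402551
sector B: (100026/284361)²·6.5²/2505·(1 − 2505/100026) = 0.0020346512
sector C: (141460/284361)²·7.7²/28877·(1 − 28877/141460) = 0.0004043857
Sum = 0.0024792920 → 0.0024793.

0.0024793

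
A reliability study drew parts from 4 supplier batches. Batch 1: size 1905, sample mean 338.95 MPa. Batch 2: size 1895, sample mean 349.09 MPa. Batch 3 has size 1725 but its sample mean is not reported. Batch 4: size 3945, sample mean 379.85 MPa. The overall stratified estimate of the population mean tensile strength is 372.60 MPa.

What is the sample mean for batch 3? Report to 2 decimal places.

419.01

N = 1905 + 1895 + 1725 + 3945 = 9470.
Overall total = μ·N = 372.60·9470 = 3528522.
Subtract the known strata: 1905·338.95 + 1895·349.09 + 3945·379.85 = 2805733.55.
Remaining total for batch 3: 3528522 − 2805733.55 = 722788.45.
Divide by its size: 722788.45 / 1725 = 419.0078... → 419.01.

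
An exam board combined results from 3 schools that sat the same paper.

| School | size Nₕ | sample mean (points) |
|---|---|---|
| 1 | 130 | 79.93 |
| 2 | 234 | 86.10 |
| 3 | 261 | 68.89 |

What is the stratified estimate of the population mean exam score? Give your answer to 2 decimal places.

N = 625; weights Wₕ = Nₕ/N = (0.2080, 0.3744, 0.4176).
x̄_st = Σ Wₕ·x̄ₕ = 0.2080·79.93 + 0.3744·86.10 + 0.4176·68.89 ≈ 77.6297...
→ 77.63.

77.63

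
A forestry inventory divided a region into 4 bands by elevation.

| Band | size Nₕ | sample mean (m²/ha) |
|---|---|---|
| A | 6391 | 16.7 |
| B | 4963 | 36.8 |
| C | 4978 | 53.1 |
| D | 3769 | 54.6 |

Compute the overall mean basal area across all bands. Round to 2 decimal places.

N = 6391 + 4963 + 4978 + 3769 = 20101.
Overall mean = Σ (Nₕ/N)·x̄ₕ — weight by population share, not a simple average.
Σ Nₕx̄ₕ = 6391·16.7 + 4963·36.8 + 4978·53.1 + 3769·54.6 = 106729.7 + 182638.4 + 264331.8 + 205787.4 = 759487.3.
Divide by N: 759487.3 / 20101 = 37.7836... → 37.78.

37.78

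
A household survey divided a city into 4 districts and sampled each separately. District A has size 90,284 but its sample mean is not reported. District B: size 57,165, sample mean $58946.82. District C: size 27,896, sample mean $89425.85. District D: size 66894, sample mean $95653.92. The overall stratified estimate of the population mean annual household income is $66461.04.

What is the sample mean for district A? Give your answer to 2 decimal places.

42493.29

Σ Nₕx̄ₕ = N·μ, so 90284·x̄_A = 242239·66461.04 − (57165·58946.82 + 27896·89425.85 + 66894·95653.92).
= 16099455868.56 − 12262991801.38 = 3836464067.18.
x̄_A = 3836464067.18 / 90284 = 42493.2886... → 42493.29.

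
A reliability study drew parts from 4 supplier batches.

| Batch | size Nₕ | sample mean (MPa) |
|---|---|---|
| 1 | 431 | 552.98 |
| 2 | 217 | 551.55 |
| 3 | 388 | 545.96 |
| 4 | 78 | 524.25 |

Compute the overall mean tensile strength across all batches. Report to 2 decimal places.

548.24

N = 431 + 217 + 388 + 78 = 1114.
The stratified mean weights each stratum mean by its population share Nₕ/N.
Σ Nₕx̄ₕ = 431·552.98 + 217·551.55 + 388·545.96 + 78·524.25 = 238334.38 + 119686.35 + 211832.48 + 40891.5 = 610744.71.
Divide by N: 610744.71 / 1114 = 548.2448... → 548.24.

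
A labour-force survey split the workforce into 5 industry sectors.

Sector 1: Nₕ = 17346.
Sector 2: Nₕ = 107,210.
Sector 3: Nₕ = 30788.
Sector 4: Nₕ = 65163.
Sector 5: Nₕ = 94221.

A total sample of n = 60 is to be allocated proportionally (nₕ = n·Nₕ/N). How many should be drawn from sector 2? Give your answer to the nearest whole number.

N = 17346 + 107210 + 30788 + 65163 + 94221 = 314728.
n_2 = 60·107210/314728 = 20.439... → 20.

20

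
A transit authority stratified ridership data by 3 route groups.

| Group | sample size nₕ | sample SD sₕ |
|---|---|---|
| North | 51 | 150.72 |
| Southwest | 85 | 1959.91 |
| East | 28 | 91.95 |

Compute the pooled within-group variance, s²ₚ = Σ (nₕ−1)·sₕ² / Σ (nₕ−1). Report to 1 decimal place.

2012601.7

Degrees of freedom: 50 + 84 + 27 = 161.
Σ(nₕ−1)sₕ² = 50·22716.5184 + 84·3841247.2081 + 27·8454.8025 = 324028871.0679.
s²ₚ = 324028871.0679 / 161 = 2012601.684... → 2012601.7.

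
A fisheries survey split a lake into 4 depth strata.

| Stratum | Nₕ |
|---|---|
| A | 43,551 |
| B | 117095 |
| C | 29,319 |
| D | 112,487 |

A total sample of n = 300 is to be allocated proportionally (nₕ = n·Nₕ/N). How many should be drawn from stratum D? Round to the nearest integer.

N = 43551 + 117095 + 29319 + 112487 = 302452.
n_D = 300·112487/302452 = 111.575... → 112.

112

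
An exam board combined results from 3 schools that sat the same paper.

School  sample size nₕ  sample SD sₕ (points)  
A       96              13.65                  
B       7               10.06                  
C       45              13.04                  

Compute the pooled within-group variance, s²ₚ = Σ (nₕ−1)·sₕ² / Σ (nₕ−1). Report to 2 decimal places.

Degrees of freedom: 95 + 6 + 44 = 145.
Σ(nₕ−1)sₕ² = 95·186.3225 + 6·101.2036 + 44·170.0416 = 25789.6895.
s²ₚ = 25789.6895 / 145 = 177.8599... → 177.86.

177.86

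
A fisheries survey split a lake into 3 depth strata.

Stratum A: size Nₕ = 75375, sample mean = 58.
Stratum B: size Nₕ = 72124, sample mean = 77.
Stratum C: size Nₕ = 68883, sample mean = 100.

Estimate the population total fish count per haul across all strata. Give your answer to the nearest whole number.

Population total = Σ Nₕ·x̄ₕ (each stratum's size times its mean).
75375·58 + 72124·77 + 68883·100 = 4371750 + 5553548 + 6888300 = 16813598.

16813598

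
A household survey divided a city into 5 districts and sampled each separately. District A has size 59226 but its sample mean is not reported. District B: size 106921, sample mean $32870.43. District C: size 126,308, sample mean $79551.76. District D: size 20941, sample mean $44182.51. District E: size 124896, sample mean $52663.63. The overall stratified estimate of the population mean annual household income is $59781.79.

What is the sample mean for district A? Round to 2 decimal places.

86729.05

Σ Nₕx̄ₕ = N·μ, so 59226·x̄_A = 438292·59781.79 − (106921·32870.43 + 126308·79551.76 + 20941·44182.51 + 124896·52663.63).
= 26201880302.68 − 21065265622.5 = 5136614680.18.
x̄_A = 5136614680.18 / 59226 = 86729.0494... → 86729.05.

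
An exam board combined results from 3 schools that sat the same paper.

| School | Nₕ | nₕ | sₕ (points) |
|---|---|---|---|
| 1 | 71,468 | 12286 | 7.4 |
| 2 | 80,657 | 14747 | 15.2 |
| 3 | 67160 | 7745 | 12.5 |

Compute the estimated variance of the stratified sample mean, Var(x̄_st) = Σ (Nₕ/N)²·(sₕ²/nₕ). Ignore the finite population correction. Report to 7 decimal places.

N = 219285. Term for each stratum: Wₕ²sₕ²/nₕ.
Var(x̄_st) = 0.0004734328 + 0.0021195798 + 0.0018923529 = 0.0044853655 → 0.0044854.

0.0044854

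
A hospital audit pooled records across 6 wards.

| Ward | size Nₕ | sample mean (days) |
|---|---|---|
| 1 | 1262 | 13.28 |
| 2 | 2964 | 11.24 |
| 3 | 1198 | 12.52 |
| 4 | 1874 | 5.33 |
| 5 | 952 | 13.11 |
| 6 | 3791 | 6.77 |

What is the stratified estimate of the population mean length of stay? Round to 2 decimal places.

9.40

N = 12041; weights Wₕ = Nₕ/N = (0.1048, 0.2462, 0.0995, 0.1556, 0.0791, 0.3148).
x̄_st = Σ Wₕ·x̄ₕ = 0.1048·13.28 + 0.2462·11.24 + 0.0995·12.52 + 0.1556·5.33 + 0.0791·13.11 + 0.3148·6.77 ≈ 9.4019...
→ 9.40.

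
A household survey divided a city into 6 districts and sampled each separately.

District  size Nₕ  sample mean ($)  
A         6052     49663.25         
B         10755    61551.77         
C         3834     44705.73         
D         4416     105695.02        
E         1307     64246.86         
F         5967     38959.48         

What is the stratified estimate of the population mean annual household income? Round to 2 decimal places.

x̄_st = (Σ Nₕx̄ₕ) / (Σ Nₕ) = (6052·49663.25 + 10755·61551.77 + 3834·44705.73 + 4416·105695.02 + 1307·64246.86 + 5967·38959.48) / 32331
= 1917144115.67 / 32331 = 59297.3962... → 59297.40.

59297.40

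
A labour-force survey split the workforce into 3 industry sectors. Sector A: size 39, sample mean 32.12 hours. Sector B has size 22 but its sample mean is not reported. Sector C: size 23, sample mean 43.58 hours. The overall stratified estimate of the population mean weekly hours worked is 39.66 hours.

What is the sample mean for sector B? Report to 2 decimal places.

Σ Nₕx̄ₕ = N·μ, so 22·x̄_B = 84·39.66 − (39·32.12 + 23·43.58).
= 3331.44 − 2255.02 = 1076.42.
x̄_B = 1076.42 / 22 = 48.9282... → 48.93.

48.93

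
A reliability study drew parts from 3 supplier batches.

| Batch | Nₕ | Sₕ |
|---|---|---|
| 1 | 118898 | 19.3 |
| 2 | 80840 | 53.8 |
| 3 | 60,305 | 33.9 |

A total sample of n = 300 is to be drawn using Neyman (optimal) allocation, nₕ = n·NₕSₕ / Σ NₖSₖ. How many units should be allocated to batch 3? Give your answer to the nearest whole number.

Σ NₕSₕ = 118898·19.3 + 80840·53.8 + 60305·33.9 = 8688262.9.
Share for 3: 2044339.5/8688262.9 = 0.23530.
n_3 = 300 × 0.23530 = 70.590... → 71.

71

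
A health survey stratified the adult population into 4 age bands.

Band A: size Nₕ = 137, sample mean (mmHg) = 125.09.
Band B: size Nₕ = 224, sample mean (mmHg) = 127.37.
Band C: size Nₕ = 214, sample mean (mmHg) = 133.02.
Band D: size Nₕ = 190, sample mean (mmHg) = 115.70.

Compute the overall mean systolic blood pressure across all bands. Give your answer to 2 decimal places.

N = 765; weights Wₕ = Nₕ/N = (0.1791, 0.2928, 0.2797, 0.2484).
x̄_st = Σ Wₕ·x̄ₕ = 0.1791·125.09 + 0.2928·127.37 + 0.2797·133.02 + 0.2484·115.70 ≈ 125.6438...
→ 125.64.

125.64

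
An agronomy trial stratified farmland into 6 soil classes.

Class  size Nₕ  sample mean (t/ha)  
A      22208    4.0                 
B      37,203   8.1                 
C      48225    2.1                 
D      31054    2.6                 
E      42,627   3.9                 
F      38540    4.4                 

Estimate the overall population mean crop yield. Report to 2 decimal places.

x̄_st = (Σ Nₕx̄ₕ) / (Σ Nₕ) = (22208·4.0 + 37203·8.1 + 48225·2.1 + 31054·2.6 + 42627·3.9 + 38540·4.4) / 219857
= 908010.5 / 219857 = 4.1300... → 4.13.

4.13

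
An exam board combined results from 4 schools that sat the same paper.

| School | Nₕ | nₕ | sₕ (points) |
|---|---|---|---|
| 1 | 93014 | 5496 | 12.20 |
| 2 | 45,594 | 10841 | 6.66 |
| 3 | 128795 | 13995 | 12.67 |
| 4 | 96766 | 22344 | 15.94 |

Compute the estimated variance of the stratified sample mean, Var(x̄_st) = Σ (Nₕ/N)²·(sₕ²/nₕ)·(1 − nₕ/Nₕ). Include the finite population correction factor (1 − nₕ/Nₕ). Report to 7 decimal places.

N = 364169. Term for each stratum: Wₕ²sₕ²/nₕ·(1−nₕ/Nₕ).
Var(x̄_st) = 0.0016623126 + 0.0000488847 + 0.0012788372 + 0.0006174956 = 0.0036075302 → 0.0036075.

0.0036075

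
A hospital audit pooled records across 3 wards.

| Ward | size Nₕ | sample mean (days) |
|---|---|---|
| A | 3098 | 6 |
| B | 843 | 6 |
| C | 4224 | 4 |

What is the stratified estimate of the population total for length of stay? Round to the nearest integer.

40542

A: 3098·6 = 18588
B: 843·6 = 5058
C: 4224·4 = 16896
τ̂ = Σ Nₕx̄ₕ = 40542.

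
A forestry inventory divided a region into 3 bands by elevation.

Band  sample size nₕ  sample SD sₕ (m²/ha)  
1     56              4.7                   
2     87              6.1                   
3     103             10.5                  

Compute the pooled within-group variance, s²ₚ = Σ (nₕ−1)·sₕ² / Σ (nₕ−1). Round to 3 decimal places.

1: (56−1)·4.7² = 55·22.09 = 1214.95
2: (87−1)·6.1² = 86·37.21 = 3200.06
3: (103−1)·10.5² = 102·110.25 = 11245.5
Numerator = 15660.51; denominator = Σ(nₕ−1) = 243.
s²ₚ = 15660.51/243 = 64.44654... → 64.447.

64.447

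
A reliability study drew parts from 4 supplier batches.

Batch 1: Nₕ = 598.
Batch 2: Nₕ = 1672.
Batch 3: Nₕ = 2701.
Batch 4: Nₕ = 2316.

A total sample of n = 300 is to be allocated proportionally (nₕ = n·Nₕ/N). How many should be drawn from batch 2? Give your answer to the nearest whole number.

69

N = 598 + 1672 + 2701 + 2316 = 7287.
n_2 = 300·1672/7287 = 68.835... → 69.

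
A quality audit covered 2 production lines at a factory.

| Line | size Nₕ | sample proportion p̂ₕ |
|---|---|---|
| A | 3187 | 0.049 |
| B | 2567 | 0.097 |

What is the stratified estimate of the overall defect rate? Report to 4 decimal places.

0.0704

N = 3187 + 2567 = 5754.
Overall proportion = Σ (Nₕ/N)·p̂ₕ.
Σ Nₕp̂ₕ = 156.163 + 248.999 = 405.162.
405.162 / 5754 = 0.070414... → 0.0704.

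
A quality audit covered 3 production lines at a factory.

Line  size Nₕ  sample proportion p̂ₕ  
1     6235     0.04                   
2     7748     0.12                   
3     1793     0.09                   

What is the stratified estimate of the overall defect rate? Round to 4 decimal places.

Wₕ = Nₕ/N with N = 15776: 0.3952, 0.4911, 0.1137.
p̂_st = 0.3952·0.04 + 0.4911·0.12 + 0.1137·0.09 ≈ 0.084973... → 0.0850.

0.0850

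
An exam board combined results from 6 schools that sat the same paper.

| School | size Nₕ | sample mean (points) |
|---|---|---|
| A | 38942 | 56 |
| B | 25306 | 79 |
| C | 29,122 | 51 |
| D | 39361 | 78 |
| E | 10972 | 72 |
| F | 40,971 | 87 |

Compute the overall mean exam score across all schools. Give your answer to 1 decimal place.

x̄_st = (Σ Nₕx̄ₕ) / (Σ Nₕ) = (38942·56 + 25306·79 + 29122·51 + 39361·78 + 10972·72 + 40971·87) / 184674
= 13089767 / 184674 = 70.880... → 70.9.

70.9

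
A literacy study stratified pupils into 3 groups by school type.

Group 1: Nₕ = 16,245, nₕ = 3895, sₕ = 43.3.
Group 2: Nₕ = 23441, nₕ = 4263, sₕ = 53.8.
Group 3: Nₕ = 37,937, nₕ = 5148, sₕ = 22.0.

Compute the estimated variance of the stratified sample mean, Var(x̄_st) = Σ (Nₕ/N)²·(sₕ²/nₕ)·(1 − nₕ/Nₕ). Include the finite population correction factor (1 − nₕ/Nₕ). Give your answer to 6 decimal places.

N = 77623. Term for each stratum: Wₕ²sₕ²/nₕ·(1−nₕ/Nₕ).
Var(x̄_st) = 0.016027809 + 0.050657974 + 0.019409624 = 0.086095408 → 0.086095.

0.086095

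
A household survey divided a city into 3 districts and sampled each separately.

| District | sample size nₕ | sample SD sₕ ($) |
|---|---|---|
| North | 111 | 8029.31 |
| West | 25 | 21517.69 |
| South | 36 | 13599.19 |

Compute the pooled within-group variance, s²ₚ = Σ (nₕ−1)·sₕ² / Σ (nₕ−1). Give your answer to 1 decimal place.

North: (111−1)·8029.31² = 110·64469819.0761 = 7091680098.371
West: (25−1)·21517.69² = 24·463010982.9361 = 11112263590.4664
South: (36−1)·13599.19² = 35·184937968.6561 = 6472828902.9635
Numerator = 24676772591.8009; denominator = Σ(nₕ−1) = 169.
s²ₚ = 24676772591.8009/169 = 146016405.869... → 146016405.9.

146016405.9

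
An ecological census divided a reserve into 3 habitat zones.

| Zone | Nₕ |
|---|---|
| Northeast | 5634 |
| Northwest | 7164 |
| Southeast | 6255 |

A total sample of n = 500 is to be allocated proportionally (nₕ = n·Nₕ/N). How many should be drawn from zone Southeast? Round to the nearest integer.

164

Share of zone Southeast = 6255/19053 = 0.32829.
Allocate 500 × 0.32829 = 164.147... → 164.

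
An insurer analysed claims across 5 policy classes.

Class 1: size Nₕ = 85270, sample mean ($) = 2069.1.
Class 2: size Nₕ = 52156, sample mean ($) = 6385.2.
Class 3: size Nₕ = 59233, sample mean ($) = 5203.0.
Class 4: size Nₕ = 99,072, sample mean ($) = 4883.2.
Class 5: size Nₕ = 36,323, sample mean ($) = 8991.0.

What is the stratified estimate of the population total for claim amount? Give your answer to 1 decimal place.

1628016430.6

1: 85270·2069.1 = 176432157
2: 52156·6385.2 = 333026491.2
3: 59233·5203.0 = 308189299
4: 99072·4883.2 = 483788390.4
5: 36323·8991.0 = 326580093
τ̂ = Σ Nₕx̄ₕ = 1628016430.6.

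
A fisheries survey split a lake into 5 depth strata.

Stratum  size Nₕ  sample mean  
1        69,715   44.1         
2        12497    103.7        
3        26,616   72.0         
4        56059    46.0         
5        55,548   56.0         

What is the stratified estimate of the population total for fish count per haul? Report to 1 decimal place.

Estimate total by summing Nₕ·x̄ₕ over strata.
69715·44.1 + 12497·103.7 + 26616·72.0 + 56059·46.0 + 55548·56.0 = 3074431.5 + 1295938.9 + 1916352 + 2578714 + 3110688 = 11976124.4.

11976124.4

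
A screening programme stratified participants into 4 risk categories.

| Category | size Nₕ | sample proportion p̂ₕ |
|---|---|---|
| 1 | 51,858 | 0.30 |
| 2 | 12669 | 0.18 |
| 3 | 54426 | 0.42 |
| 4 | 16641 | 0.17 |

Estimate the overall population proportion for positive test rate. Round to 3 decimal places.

N = 51858 + 12669 + 54426 + 16641 = 135594.
Overall proportion = Σ (Nₕ/N)·p̂ₕ.
Σ Nₕp̂ₕ = 15557.4 + 2280.42 + 22858.92 + 2828.97 = 43525.71.
43525.71 / 135594 = 0.32100... → 0.321.

0.321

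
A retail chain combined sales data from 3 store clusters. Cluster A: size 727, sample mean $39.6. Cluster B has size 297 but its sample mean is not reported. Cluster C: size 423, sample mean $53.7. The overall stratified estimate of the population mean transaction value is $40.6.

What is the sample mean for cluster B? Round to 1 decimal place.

N = 727 + 297 + 423 = 1447.
Overall total = μ·N = 40.6·1447 = 58748.2.
Subtract the known strata: 727·39.6 + 423·53.7 = 51504.3.
Remaining total for cluster B: 58748.2 − 51504.3 = 7243.9.
Divide by its size: 7243.9 / 297 = 24.390... → 24.4.

24.4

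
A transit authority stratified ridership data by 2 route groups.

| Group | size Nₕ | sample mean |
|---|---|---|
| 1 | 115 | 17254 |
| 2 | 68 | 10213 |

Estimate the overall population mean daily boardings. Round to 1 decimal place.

x̄_st = (Σ Nₕx̄ₕ) / (Σ Nₕ) = (115·17254 + 68·10213) / 183
= 2678694 / 183 = 14637.672... → 14637.7.

14637.7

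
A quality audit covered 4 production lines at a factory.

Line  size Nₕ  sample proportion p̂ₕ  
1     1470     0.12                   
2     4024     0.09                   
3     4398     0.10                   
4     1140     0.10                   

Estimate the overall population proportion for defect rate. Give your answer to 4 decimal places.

0.0990

Wₕ = Nₕ/N with N = 11032: 0.1332, 0.3648, 0.3987, 0.1033.
p̂_st = 0.1332·0.12 + 0.3648·0.09 + 0.3987·0.10 + 0.1033·0.10 ≈ 0.099017... → 0.0990.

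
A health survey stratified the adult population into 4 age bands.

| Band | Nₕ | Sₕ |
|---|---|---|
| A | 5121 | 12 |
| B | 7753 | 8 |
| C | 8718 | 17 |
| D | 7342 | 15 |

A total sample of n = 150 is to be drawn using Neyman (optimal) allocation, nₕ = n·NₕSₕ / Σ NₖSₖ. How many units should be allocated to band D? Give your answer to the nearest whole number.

A: NₕSₕ = 5121·12 = 61452
B: NₕSₕ = 7753·8 = 62024
C: NₕSₕ = 8718·17 = 148206
D: NₕSₕ = 7342·15 = 110130
Σ NₕSₕ = 381812.
n_D = 150·110130/381812 = 43.266... → 43.

43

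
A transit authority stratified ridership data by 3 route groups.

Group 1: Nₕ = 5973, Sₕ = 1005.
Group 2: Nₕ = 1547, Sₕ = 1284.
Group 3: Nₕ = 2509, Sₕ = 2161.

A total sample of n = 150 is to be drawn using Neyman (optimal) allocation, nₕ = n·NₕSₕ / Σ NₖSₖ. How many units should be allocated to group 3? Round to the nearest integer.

61

Σ NₕSₕ = 5973·1005 + 1547·1284 + 2509·2161 = 13411162.
Share for 3: 5421949/13411162 = 0.40429.
n_3 = 150 × 0.40429 = 60.643... → 61.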